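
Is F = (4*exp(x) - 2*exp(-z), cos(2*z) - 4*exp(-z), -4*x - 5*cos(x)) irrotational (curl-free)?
No, ∇×F = (2*sin(2*z) - 4*exp(-z), -5*sin(x) + 4 + 2*exp(-z), 0)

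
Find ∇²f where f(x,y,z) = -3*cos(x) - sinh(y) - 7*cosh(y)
3*cos(x) - sinh(y) - 7*cosh(y)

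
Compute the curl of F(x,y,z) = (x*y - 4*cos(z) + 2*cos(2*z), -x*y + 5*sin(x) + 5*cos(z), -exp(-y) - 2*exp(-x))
(5*sin(z) + exp(-y), 4*sin(z) - 4*sin(2*z) - 2*exp(-x), -x - y + 5*cos(x))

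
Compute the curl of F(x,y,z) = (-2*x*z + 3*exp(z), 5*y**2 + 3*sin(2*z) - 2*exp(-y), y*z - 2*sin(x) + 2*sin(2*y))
(z + 4*cos(2*y) - 6*cos(2*z), -2*x + 3*exp(z) + 2*cos(x), 0)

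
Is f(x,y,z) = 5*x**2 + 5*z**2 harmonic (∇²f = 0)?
No, ∇²f = 20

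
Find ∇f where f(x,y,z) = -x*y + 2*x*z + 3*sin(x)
(-y + 2*z + 3*cos(x), -x, 2*x)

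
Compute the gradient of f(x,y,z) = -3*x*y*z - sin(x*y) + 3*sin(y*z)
(-y*(3*z + cos(x*y)), -3*x*z - x*cos(x*y) + 3*z*cos(y*z), 3*y*(-x + cos(y*z)))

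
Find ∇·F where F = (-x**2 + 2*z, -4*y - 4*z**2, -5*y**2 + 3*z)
-2*x - 1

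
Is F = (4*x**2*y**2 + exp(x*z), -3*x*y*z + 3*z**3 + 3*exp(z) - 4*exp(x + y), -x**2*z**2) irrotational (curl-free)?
No, ∇×F = (3*x*y - 9*z**2 - 3*exp(z), x*(2*z**2 + exp(x*z)), -8*x**2*y - 3*y*z - 4*exp(x + y))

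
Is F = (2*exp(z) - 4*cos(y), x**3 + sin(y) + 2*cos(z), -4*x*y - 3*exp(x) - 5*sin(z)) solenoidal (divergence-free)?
No, ∇·F = cos(y) - 5*cos(z)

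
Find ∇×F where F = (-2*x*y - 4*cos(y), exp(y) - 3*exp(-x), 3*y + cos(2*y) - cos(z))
(3 - 2*sin(2*y), 0, 2*x - 4*sin(y) + 3*exp(-x))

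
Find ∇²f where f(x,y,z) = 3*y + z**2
2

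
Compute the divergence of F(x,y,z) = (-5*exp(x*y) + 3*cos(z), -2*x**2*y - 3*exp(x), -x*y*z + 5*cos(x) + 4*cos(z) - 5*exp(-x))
-2*x**2 - x*y - 5*y*exp(x*y) - 4*sin(z)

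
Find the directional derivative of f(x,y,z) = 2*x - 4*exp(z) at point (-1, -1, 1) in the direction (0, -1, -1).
2*sqrt(2)*E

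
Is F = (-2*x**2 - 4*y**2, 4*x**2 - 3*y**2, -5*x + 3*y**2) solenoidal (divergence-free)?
No, ∇·F = -4*x - 6*y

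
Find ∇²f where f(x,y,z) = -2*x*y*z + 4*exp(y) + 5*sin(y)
4*exp(y) - 5*sin(y)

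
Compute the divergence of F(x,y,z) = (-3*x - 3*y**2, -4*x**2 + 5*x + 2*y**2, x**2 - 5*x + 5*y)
4*y - 3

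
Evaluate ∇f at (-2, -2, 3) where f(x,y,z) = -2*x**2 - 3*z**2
(8, 0, -18)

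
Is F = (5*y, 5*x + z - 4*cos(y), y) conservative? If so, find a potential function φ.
Yes, F is conservative. φ = 5*x*y + y*z - 4*sin(y)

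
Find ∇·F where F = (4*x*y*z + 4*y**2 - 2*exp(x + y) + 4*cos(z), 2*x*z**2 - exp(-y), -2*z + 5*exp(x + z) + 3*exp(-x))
((4*y*z - 2*exp(x + y) + 5*exp(x + z) - 2)*exp(y) + 1)*exp(-y)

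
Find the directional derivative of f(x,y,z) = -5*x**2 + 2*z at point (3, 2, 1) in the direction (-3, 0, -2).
86*sqrt(13)/13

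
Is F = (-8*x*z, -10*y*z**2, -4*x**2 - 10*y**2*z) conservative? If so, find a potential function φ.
Yes, F is conservative. φ = z*(-4*x**2 - 5*y**2*z)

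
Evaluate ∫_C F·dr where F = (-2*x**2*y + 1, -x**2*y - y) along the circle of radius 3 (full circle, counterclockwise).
81*pi/2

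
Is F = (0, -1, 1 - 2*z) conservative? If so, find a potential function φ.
Yes, F is conservative. φ = -y - z**2 + z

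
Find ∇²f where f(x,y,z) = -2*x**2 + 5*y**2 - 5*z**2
-4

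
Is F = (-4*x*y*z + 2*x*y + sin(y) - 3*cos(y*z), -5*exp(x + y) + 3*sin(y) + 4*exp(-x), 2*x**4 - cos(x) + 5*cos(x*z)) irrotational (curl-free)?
No, ∇×F = (0, -8*x**3 - 4*x*y + 3*y*sin(y*z) + 5*z*sin(x*z) - sin(x), 4*x*z - 2*x - 3*z*sin(y*z) - 5*exp(x + y) - cos(y) - 4*exp(-x))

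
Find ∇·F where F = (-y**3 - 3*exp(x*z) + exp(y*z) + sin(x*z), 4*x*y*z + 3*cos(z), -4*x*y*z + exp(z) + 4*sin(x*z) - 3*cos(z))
-4*x*y + 4*x*z + 4*x*cos(x*z) - 3*z*exp(x*z) + z*cos(x*z) + exp(z) + 3*sin(z)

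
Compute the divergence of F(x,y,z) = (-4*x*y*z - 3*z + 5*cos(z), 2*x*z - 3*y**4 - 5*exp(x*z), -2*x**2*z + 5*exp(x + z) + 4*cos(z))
-2*x**2 - 12*y**3 - 4*y*z + 5*exp(x + z) - 4*sin(z)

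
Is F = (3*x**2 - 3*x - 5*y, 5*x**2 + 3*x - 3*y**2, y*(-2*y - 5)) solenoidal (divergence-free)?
No, ∇·F = 6*x - 6*y - 3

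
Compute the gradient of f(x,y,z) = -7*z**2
(0, 0, -14*z)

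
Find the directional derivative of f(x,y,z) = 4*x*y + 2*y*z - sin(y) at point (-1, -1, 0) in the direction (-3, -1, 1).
sqrt(11)*(cos(1) + 14)/11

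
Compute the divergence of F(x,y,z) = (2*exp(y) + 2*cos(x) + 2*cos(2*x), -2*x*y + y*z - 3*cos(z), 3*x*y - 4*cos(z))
-2*x + z - 2*sin(x) - 4*sin(2*x) + 4*sin(z)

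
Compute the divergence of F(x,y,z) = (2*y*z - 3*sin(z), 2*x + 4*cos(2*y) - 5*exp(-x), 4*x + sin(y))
-8*sin(2*y)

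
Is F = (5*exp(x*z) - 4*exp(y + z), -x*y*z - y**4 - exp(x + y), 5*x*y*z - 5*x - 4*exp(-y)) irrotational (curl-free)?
No, ∇×F = (x*y + 5*x*z + 4*exp(-y), 5*x*exp(x*z) - 5*y*z - 4*exp(y + z) + 5, -y*z - exp(x + y) + 4*exp(y + z))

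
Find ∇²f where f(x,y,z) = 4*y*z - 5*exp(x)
-5*exp(x)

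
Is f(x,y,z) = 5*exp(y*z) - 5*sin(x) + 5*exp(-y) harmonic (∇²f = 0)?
No, ∇²f = 5*y**2*exp(y*z) + 5*z**2*exp(y*z) + 5*sin(x) + 5*exp(-y)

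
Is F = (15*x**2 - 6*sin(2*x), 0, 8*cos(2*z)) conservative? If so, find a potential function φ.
Yes, F is conservative. φ = 5*x**3 + 4*sin(2*z) + 3*cos(2*x)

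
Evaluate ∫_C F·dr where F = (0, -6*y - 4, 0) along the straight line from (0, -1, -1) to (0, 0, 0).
-1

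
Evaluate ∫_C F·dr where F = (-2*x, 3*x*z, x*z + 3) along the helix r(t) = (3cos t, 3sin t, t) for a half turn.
-6 + 3*pi + 27*pi**2/4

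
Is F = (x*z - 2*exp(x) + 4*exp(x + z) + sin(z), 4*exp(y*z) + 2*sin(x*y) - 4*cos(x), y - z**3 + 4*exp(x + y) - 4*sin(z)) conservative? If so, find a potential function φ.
No, ∇×F = (-4*y*exp(y*z) + 4*exp(x + y) + 1, x - 4*exp(x + y) + 4*exp(x + z) + cos(z), 2*y*cos(x*y) + 4*sin(x)) ≠ 0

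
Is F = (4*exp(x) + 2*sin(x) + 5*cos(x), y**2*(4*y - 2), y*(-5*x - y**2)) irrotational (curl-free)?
No, ∇×F = (-5*x - 3*y**2, 5*y, 0)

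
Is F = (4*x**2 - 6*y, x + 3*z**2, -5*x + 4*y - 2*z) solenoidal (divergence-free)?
No, ∇·F = 8*x - 2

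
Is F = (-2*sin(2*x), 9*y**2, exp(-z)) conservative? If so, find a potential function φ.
Yes, F is conservative. φ = 3*y**3 + cos(2*x) - exp(-z)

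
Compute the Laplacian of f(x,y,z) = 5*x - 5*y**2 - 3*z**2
-16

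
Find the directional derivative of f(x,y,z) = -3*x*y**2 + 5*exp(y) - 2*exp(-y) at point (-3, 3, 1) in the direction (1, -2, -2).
-14*cosh(3)/3 - 45 - 2*sinh(3)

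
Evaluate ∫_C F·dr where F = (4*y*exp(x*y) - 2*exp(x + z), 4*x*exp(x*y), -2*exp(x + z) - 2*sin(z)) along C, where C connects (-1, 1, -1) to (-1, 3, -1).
4*(1 - exp(2))*exp(-3)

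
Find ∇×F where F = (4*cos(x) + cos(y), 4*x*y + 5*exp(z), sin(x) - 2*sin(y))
(-5*exp(z) - 2*cos(y), -cos(x), 4*y + sin(y))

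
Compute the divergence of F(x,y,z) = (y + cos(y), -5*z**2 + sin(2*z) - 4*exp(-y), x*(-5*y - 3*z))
-3*x + 4*exp(-y)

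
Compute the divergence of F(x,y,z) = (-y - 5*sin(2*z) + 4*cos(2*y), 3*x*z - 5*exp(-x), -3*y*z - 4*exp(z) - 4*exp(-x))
-3*y - 4*exp(z)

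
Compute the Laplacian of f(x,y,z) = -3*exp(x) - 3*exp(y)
-3*exp(x) - 3*exp(y)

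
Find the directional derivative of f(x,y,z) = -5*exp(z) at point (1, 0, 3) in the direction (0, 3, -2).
10*sqrt(13)*exp(3)/13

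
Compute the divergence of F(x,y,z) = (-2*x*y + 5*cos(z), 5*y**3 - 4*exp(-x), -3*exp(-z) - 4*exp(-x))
15*y**2 - 2*y + 3*exp(-z)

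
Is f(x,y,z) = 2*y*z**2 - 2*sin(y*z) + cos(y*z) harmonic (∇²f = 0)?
No, ∇²f = y*(2*y*sin(y*z) - y*cos(y*z) + 4) + z**2*(2*sin(y*z) - cos(y*z))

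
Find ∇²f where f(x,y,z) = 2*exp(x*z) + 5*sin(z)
2*x**2*exp(x*z) + 2*z**2*exp(x*z) - 5*sin(z)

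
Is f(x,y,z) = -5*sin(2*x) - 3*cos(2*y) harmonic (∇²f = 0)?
No, ∇²f = 20*sin(2*x) + 12*cos(2*y)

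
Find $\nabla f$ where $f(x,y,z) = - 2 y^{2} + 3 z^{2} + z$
(0, -4*y, 6*z + 1)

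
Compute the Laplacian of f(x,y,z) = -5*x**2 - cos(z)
cos(z) - 10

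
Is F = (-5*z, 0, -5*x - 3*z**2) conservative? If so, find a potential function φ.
Yes, F is conservative. φ = z*(-5*x - z**2)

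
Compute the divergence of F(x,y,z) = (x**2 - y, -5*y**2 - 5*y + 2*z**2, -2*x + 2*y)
2*x - 10*y - 5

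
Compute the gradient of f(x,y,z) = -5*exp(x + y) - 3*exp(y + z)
(-5*exp(x + y), -5*exp(x + y) - 3*exp(y + z), -3*exp(y + z))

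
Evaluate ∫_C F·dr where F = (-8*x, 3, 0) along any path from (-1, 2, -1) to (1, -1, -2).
-9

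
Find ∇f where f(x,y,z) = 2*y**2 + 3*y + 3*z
(0, 4*y + 3, 3)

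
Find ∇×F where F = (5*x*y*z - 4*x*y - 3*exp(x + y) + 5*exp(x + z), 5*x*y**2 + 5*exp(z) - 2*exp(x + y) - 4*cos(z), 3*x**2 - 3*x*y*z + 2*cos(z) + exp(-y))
(-3*x*z - 5*exp(z) - 4*sin(z) - exp(-y), 5*x*y - 6*x + 3*y*z + 5*exp(x + z), -5*x*z + 4*x + 5*y**2 + exp(x + y))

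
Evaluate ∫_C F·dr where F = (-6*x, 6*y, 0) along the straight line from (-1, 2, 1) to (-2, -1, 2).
-18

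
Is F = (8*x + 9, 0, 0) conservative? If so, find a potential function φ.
Yes, F is conservative. φ = x*(4*x + 9)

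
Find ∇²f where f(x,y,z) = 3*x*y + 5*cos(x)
-5*cos(x)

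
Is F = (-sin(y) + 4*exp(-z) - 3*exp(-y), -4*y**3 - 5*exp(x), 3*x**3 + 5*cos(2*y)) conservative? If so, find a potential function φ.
No, ∇×F = (-10*sin(2*y), -9*x**2 - 4*exp(-z), -5*exp(x) + cos(y) - 3*exp(-y)) ≠ 0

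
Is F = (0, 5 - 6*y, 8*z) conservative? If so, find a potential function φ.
Yes, F is conservative. φ = -3*y**2 + 5*y + 4*z**2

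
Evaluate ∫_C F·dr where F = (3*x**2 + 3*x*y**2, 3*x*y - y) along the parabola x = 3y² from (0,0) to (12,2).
2338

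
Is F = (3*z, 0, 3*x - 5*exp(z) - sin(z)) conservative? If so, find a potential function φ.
Yes, F is conservative. φ = 3*x*z - 5*exp(z) + cos(z)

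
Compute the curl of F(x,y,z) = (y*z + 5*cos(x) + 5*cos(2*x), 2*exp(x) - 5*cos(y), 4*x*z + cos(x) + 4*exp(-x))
(0, y - 4*z + sin(x) + 4*exp(-x), -z + 2*exp(x))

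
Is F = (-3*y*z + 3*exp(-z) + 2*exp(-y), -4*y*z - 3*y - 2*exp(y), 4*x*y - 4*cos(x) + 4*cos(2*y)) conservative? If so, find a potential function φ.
No, ∇×F = (4*x + 4*y - 8*sin(2*y), -7*y - 4*sin(x) - 3*exp(-z), 3*z + 2*exp(-y)) ≠ 0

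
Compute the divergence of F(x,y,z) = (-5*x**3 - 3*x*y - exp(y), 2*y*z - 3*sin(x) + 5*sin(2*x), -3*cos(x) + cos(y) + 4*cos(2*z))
-15*x**2 - 3*y + 2*z - 8*sin(2*z)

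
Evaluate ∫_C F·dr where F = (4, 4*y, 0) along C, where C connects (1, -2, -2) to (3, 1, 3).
2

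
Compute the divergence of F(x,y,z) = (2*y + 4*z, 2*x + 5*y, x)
5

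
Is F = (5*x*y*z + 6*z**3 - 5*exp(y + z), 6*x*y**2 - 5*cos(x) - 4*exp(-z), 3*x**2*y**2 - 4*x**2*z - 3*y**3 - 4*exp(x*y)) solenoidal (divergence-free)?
No, ∇·F = -4*x**2 + 12*x*y + 5*y*z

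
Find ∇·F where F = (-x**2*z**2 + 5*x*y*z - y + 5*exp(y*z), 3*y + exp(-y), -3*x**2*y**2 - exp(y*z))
-2*x*z**2 + 5*y*z - y*exp(y*z) + 3 - exp(-y)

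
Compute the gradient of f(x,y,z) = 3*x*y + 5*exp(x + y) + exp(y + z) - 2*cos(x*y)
(2*y*sin(x*y) + 3*y + 5*exp(x + y), 2*x*sin(x*y) + 3*x + 5*exp(x + y) + exp(y + z), exp(y + z))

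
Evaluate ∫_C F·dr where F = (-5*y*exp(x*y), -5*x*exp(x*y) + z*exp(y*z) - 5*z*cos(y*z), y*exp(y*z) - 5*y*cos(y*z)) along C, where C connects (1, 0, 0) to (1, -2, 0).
5 - 5*exp(-2)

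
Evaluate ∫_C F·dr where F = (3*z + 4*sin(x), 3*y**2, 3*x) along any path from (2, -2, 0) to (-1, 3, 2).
-4*cos(1) + 4*cos(2) + 29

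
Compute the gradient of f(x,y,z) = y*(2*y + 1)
(0, 4*y + 1, 0)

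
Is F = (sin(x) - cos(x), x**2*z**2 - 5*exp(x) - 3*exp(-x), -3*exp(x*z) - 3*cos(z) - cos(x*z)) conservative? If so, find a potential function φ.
No, ∇×F = (-2*x**2*z, z*(3*exp(x*z) - sin(x*z)), 2*x*z**2 - 5*exp(x) + 3*exp(-x)) ≠ 0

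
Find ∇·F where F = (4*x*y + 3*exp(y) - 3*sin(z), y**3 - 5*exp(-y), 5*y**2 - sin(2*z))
3*y**2 + 4*y - 2*cos(2*z) + 5*exp(-y)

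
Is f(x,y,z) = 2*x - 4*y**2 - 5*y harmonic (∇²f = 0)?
No, ∇²f = -8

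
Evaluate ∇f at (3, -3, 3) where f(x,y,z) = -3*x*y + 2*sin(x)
(2*cos(3) + 9, -9, 0)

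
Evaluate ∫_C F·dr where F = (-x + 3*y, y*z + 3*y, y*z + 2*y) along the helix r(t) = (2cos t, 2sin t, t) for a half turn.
8 - 5*pi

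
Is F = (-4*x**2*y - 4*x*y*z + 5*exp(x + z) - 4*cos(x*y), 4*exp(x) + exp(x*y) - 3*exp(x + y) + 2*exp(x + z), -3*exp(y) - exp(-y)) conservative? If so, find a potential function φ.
No, ∇×F = (-3*exp(y) - 2*exp(x + z) + exp(-y), -4*x*y + 5*exp(x + z), 4*x**2 + 4*x*z - 4*x*sin(x*y) + y*exp(x*y) + 4*exp(x) - 3*exp(x + y) + 2*exp(x + z)) ≠ 0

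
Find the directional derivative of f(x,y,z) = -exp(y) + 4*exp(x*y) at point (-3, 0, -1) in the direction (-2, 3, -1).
-39*sqrt(14)/14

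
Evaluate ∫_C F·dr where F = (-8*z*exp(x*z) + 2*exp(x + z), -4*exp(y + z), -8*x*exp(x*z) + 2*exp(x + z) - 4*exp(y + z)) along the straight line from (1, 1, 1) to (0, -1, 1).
-12 + 2*exp(2) + 10*E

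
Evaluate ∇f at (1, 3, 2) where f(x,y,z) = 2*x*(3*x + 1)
(14, 0, 0)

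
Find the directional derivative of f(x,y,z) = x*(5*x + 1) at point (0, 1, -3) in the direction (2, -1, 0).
2*sqrt(5)/5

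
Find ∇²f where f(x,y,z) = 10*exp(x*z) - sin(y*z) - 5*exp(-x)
10*x**2*exp(x*z) + y**2*sin(y*z) + 10*z**2*exp(x*z) + z**2*sin(y*z) - 5*exp(-x)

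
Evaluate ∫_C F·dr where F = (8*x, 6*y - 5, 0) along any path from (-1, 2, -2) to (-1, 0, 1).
-2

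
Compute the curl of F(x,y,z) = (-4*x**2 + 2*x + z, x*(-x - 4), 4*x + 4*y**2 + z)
(8*y, -3, -2*x - 4)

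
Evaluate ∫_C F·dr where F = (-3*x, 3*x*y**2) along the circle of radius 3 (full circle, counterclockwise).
243*pi/4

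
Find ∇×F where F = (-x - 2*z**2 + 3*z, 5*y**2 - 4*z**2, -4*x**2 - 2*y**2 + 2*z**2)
(-4*y + 8*z, 8*x - 4*z + 3, 0)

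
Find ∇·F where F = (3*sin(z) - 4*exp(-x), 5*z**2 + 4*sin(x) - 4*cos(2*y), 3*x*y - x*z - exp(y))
-x + 8*sin(2*y) + 4*exp(-x)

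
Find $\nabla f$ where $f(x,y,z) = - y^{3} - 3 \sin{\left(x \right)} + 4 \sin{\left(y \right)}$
(-3*cos(x), -3*y**2 + 4*cos(y), 0)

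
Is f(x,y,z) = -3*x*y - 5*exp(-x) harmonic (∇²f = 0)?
No, ∇²f = -5*exp(-x)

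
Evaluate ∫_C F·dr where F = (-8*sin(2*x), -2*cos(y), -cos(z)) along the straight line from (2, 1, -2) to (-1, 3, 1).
4*cos(2) - sin(2) - 2*sin(3) + sin(1) - 4*cos(4)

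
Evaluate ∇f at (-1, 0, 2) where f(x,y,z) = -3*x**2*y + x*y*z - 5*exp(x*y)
(0, 0, 0)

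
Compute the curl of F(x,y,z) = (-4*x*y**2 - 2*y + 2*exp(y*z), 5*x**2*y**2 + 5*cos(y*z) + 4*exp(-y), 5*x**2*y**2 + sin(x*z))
(5*y*(2*x**2 + sin(y*z)), -10*x*y**2 + 2*y*exp(y*z) - z*cos(x*z), 10*x*y**2 + 8*x*y - 2*z*exp(y*z) + 2)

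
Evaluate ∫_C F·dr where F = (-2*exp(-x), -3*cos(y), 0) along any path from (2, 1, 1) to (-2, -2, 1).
-2*exp(-2) + 3*sin(1) + 3*sin(2) + 2*exp(2)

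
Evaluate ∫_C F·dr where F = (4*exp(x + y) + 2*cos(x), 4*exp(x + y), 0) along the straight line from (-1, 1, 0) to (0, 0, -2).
2*sin(1)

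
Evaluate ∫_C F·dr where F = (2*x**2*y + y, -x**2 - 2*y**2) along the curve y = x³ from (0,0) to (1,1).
-41/60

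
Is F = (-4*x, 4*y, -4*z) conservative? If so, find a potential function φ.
Yes, F is conservative. φ = -2*x**2 + 2*y**2 - 2*z**2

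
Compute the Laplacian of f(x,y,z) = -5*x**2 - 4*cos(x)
4*cos(x) - 10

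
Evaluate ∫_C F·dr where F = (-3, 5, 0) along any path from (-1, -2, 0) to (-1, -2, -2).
0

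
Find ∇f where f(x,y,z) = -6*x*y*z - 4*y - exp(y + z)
(-6*y*z, -6*x*z - exp(y + z) - 4, -6*x*y - exp(y + z))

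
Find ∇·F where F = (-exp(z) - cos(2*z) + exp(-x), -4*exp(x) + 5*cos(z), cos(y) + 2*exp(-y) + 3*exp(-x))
-exp(-x)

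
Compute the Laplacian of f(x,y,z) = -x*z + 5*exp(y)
5*exp(y)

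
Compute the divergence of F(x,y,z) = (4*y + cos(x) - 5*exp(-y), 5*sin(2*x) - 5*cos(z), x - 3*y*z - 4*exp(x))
-3*y - sin(x)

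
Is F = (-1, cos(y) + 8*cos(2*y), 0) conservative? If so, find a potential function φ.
Yes, F is conservative. φ = -x + sin(y) + 4*sin(2*y)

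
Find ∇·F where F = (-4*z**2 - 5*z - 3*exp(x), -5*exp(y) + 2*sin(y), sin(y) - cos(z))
-3*exp(x) - 5*exp(y) + sin(z) + 2*cos(y)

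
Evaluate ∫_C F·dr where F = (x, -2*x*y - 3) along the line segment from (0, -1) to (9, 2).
9/2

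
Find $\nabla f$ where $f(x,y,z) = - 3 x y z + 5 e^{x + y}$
(-3*y*z + 5*exp(x + y), -3*x*z + 5*exp(x + y), -3*x*y)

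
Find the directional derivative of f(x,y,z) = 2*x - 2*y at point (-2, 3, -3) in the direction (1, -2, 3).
3*sqrt(14)/7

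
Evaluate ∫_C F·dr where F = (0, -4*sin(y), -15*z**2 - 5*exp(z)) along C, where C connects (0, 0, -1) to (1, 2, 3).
-144 - 5*exp(3) + 4*cos(2) + 5*exp(-1)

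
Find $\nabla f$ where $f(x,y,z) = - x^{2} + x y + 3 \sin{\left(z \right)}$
(-2*x + y, x, 3*cos(z))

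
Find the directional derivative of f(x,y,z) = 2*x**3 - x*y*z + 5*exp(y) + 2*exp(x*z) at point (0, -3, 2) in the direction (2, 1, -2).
5*exp(-3)/3 + 20/3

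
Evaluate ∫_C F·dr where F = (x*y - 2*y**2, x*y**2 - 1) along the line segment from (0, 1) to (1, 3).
-23/6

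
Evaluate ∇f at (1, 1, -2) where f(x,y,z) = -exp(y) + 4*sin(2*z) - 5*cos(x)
(5*sin(1), -E, 8*cos(4))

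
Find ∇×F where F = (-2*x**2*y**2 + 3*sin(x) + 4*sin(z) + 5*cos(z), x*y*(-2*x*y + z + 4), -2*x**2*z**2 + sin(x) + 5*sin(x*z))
(-x*y, 4*x*z**2 - 5*z*cos(x*z) - 5*sin(z) - cos(x) + 4*cos(z), y*(4*x**2 - 4*x*y + z + 4))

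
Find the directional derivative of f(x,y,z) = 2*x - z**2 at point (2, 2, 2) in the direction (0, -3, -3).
2*sqrt(2)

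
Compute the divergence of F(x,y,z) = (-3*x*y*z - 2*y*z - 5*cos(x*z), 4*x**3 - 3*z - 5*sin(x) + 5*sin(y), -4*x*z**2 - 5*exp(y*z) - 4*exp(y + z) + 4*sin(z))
-8*x*z - 3*y*z - 5*y*exp(y*z) + 5*z*sin(x*z) - 4*exp(y + z) + 5*cos(y) + 4*cos(z)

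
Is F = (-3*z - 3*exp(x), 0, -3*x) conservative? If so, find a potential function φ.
Yes, F is conservative. φ = -3*x*z - 3*exp(x)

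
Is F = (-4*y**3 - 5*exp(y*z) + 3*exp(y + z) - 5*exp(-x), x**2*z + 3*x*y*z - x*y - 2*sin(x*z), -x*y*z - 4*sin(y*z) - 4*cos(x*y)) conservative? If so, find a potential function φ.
No, ∇×F = (-x**2 - 3*x*y - x*z + 4*x*sin(x*y) + 2*x*cos(x*z) - 4*z*cos(y*z), y*z - 5*y*exp(y*z) - 4*y*sin(x*y) + 3*exp(y + z), 2*x*z + 12*y**2 + 3*y*z - y + 5*z*exp(y*z) - 2*z*cos(x*z) - 3*exp(y + z)) ≠ 0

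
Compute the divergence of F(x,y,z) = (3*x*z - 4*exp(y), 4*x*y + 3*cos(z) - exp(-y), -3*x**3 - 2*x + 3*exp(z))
4*x + 3*z + 3*exp(z) + exp(-y)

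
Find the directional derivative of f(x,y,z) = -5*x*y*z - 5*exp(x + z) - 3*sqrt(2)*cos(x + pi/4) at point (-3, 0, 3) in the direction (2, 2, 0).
3*cos(pi/4 + 3) + 20*sqrt(2)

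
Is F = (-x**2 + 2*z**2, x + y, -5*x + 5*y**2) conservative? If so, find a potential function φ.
No, ∇×F = (10*y, 4*z + 5, 1) ≠ 0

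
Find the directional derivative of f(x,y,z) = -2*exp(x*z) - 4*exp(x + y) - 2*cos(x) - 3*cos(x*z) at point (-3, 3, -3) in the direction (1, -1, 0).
sqrt(2)*(-9*sin(9)/2 - sin(3) + 3*exp(9))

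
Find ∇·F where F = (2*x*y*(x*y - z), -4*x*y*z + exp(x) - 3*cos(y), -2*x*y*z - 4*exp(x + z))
4*x*y**2 - 2*x*y - 4*x*z - 2*y*z - 4*exp(x + z) + 3*sin(y)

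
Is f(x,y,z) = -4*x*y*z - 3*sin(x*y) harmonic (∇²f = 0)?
No, ∇²f = 3*(x**2 + y**2)*sin(x*y)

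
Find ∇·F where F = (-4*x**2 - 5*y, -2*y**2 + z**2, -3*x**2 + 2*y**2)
-8*x - 4*y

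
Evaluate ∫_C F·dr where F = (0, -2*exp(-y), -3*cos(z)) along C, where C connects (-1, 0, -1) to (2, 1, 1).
-6*sin(1) - 2 + 2*exp(-1)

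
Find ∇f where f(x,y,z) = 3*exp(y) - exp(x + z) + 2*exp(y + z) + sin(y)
(-exp(x + z), 3*exp(y) + 2*exp(y + z) + cos(y), -exp(x + z) + 2*exp(y + z))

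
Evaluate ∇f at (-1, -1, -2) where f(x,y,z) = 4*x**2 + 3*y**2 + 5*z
(-8, -6, 5)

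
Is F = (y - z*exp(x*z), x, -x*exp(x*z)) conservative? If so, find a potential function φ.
Yes, F is conservative. φ = x*y - exp(x*z)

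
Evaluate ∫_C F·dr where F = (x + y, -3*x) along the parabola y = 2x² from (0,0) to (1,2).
-17/6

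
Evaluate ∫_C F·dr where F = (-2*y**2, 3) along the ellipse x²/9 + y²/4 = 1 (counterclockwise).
0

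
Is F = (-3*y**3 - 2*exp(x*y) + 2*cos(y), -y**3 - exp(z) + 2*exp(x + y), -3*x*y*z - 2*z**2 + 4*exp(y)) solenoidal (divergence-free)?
No, ∇·F = -3*x*y - 3*y**2 - 2*y*exp(x*y) - 4*z + 2*exp(x + y)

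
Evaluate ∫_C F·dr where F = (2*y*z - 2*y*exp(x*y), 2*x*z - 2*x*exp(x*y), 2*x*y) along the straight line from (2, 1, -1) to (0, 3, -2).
2 + 2*exp(2)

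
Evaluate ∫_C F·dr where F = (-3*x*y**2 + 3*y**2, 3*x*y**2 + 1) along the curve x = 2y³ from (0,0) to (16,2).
-4854/5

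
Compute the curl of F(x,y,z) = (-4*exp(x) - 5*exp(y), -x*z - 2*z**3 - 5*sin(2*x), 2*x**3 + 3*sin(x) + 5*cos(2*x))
(x + 6*z**2, -6*x**2 + 10*sin(2*x) - 3*cos(x), -z + 5*exp(y) - 10*cos(2*x))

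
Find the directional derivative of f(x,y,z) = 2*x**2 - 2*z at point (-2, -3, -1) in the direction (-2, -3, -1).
9*sqrt(14)/7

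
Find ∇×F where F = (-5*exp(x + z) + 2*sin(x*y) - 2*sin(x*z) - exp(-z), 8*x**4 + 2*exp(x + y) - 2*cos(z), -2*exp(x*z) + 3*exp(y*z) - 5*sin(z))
(3*z*exp(y*z) - 2*sin(z), -2*x*cos(x*z) + 2*z*exp(x*z) - 5*exp(x + z) + exp(-z), 32*x**3 - 2*x*cos(x*y) + 2*exp(x + y))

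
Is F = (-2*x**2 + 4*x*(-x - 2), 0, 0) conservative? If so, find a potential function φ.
Yes, F is conservative. φ = 2*x**2*(-x - 2)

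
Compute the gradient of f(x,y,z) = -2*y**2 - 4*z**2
(0, -4*y, -8*z)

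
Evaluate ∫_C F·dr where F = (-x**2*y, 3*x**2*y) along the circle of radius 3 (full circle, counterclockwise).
81*pi/4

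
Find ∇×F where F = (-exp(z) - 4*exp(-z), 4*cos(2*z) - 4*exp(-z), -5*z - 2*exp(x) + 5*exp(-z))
(8*sin(2*z) - 4*exp(-z), 2*exp(x) - exp(z) + 4*exp(-z), 0)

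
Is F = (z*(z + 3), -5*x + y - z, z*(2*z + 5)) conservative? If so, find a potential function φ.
No, ∇×F = (1, 2*z + 3, -5) ≠ 0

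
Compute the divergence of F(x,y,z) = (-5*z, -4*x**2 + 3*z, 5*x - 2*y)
0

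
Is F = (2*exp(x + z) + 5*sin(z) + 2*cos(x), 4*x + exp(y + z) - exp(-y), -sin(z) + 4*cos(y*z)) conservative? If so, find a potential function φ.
No, ∇×F = (-4*z*sin(y*z) - exp(y + z), 2*exp(x + z) + 5*cos(z), 4) ≠ 0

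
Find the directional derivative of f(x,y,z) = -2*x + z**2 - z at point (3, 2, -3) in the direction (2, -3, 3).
-25*sqrt(22)/22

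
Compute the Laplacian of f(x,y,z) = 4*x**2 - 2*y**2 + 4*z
4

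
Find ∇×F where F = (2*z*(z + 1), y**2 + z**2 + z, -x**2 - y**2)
(-2*y - 2*z - 1, 2*x + 4*z + 2, 0)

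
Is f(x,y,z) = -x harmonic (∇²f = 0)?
Yes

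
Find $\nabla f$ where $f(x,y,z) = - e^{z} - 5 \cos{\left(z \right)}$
(0, 0, -exp(z) + 5*sin(z))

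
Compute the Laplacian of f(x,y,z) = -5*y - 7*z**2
-14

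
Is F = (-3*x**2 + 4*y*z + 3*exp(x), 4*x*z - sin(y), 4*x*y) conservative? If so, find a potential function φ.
Yes, F is conservative. φ = -x**3 + 4*x*y*z + 3*exp(x) + cos(y)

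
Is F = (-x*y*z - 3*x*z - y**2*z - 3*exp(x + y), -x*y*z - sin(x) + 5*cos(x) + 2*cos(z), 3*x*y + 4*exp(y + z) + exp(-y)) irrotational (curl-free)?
No, ∇×F = (x*y + 3*x + 4*exp(y + z) + 2*sin(z) - exp(-y), -x*y - 3*x - y**2 - 3*y, x*z + y*z + 3*exp(x + y) - 5*sin(x) - cos(x))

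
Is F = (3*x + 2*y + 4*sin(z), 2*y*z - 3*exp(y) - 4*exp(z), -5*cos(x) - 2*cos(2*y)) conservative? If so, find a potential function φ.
No, ∇×F = (-2*y + 4*exp(z) + 4*sin(2*y), -5*sin(x) + 4*cos(z), -2) ≠ 0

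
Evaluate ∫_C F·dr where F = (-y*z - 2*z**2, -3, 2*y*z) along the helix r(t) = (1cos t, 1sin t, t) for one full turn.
pi*(-7*pi - 4)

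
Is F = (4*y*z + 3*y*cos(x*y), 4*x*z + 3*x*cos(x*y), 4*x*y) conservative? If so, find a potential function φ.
Yes, F is conservative. φ = 4*x*y*z + 3*sin(x*y)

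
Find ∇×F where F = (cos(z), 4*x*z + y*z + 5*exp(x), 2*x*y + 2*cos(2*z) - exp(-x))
(-2*x - y, -2*y - sin(z) - exp(-x), 4*z + 5*exp(x))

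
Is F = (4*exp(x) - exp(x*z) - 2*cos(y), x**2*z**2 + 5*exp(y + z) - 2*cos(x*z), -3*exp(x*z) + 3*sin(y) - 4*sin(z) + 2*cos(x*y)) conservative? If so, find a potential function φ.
No, ∇×F = (-2*x**2*z - 2*x*sin(x*y) - 2*x*sin(x*z) - 5*exp(y + z) + 3*cos(y), -x*exp(x*z) + 2*y*sin(x*y) + 3*z*exp(x*z), 2*x*z**2 + 2*z*sin(x*z) - 2*sin(y)) ≠ 0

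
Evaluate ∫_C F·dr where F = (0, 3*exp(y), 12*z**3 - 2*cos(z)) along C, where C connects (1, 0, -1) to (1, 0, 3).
-2*sin(1) - 2*sin(3) + 240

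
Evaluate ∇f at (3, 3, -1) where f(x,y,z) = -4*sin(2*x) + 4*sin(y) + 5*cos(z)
(-8*cos(6), 4*cos(3), 5*sin(1))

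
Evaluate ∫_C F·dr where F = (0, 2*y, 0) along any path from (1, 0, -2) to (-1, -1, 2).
1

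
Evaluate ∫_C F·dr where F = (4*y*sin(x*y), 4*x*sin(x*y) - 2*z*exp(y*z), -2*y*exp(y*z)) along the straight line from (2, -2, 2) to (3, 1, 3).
-2*exp(3) + 4*cos(4) + 2*exp(-4) - 4*cos(3)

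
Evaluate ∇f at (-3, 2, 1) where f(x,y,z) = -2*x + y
(-2, 1, 0)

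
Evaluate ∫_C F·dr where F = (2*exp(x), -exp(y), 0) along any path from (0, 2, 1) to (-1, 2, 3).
-2 + 2*exp(-1)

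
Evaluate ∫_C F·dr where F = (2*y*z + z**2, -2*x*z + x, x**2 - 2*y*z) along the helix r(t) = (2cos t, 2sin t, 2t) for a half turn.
-16*pi**2 - 10*pi + 32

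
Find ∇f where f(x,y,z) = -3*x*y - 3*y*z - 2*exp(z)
(-3*y, -3*x - 3*z, -3*y - 2*exp(z))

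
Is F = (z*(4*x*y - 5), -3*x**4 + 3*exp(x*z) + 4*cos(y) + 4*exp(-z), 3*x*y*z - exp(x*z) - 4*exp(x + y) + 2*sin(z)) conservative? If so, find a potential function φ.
No, ∇×F = (3*x*z - 3*x*exp(x*z) - 4*exp(x + y) + 4*exp(-z), 4*x*y - 3*y*z + z*exp(x*z) + 4*exp(x + y) - 5, -12*x**3 - 4*x*z + 3*z*exp(x*z)) ≠ 0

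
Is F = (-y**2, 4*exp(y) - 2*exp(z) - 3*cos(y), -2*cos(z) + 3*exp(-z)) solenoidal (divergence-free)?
No, ∇·F = 4*exp(y) + 3*sin(y) + 2*sin(z) - 3*exp(-z)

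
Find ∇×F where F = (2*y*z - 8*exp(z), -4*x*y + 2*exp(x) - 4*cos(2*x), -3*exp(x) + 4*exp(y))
(4*exp(y), 2*y + 3*exp(x) - 8*exp(z), -4*y - 2*z + 2*exp(x) + 8*sin(2*x))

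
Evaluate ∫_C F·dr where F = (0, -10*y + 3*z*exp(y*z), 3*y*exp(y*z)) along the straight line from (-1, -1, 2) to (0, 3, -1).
-40 - 3*exp(-2) + 3*exp(-3)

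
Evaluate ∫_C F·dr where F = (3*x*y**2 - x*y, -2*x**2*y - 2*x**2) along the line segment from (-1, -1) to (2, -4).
231/4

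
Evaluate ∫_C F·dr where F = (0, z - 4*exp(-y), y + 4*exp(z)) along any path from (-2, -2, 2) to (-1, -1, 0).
-8*exp(2) + 8 + 4*E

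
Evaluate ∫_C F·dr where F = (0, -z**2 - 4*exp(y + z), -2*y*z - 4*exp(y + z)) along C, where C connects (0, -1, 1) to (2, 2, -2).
-9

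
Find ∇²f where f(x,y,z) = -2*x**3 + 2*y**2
4 - 12*x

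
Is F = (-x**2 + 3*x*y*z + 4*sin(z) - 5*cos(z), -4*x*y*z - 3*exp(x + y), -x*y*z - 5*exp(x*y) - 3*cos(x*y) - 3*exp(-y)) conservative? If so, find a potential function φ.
No, ∇×F = ((x*(4*y - z - 5*exp(x*y) + 3*sin(x*y))*exp(y) + 3)*exp(-y), 3*x*y + y*z + 5*y*exp(x*y) - 3*y*sin(x*y) + 5*sin(z) + 4*cos(z), -3*x*z - 4*y*z - 3*exp(x + y)) ≠ 0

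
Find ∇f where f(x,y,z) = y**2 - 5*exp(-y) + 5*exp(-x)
(-5*exp(-x), 2*y + 5*exp(-y), 0)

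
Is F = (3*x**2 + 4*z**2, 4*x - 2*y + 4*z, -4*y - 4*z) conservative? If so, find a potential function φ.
No, ∇×F = (-8, 8*z, 4) ≠ 0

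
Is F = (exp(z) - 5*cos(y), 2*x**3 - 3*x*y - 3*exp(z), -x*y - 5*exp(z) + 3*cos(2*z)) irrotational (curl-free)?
No, ∇×F = (-x + 3*exp(z), y + exp(z), 6*x**2 - 3*y - 5*sin(y))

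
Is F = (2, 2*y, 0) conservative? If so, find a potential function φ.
Yes, F is conservative. φ = 2*x + y**2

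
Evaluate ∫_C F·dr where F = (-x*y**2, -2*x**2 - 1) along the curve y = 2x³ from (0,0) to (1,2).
-49/10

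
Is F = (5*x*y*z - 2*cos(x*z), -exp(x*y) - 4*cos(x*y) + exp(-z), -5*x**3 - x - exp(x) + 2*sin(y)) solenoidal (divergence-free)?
No, ∇·F = -x*exp(x*y) + 4*x*sin(x*y) + 5*y*z + 2*z*sin(x*z)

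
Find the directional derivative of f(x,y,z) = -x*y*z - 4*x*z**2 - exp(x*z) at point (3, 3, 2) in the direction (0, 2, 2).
3*sqrt(2)*(-exp(6) - 21)/2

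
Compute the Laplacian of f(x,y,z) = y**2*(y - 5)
6*y - 10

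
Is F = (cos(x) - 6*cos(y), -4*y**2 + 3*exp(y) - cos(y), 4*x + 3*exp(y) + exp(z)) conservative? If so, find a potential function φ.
No, ∇×F = (3*exp(y), -4, -6*sin(y)) ≠ 0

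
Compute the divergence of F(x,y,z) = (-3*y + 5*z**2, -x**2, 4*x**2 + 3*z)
3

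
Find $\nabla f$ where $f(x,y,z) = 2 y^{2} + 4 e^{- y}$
(0, 4*y - 4*exp(-y), 0)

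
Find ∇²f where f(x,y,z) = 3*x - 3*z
0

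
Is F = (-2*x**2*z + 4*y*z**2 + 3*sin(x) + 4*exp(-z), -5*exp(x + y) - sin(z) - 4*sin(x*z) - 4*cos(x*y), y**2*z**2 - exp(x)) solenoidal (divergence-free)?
No, ∇·F = -4*x*z + 4*x*sin(x*y) + 2*y**2*z - 5*exp(x + y) + 3*cos(x)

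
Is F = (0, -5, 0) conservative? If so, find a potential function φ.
Yes, F is conservative. φ = -5*y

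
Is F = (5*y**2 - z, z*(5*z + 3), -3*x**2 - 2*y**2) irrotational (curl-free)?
No, ∇×F = (-4*y - 10*z - 3, 6*x - 1, -10*y)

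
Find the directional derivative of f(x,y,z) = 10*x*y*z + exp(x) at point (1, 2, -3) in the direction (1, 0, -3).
sqrt(10)*(-120 + E)/10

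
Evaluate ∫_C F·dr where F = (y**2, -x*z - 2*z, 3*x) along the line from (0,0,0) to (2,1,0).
2/3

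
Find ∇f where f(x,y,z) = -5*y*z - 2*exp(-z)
(0, -5*z, -5*y + 2*exp(-z))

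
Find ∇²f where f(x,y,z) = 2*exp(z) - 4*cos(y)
2*exp(z) + 4*cos(y)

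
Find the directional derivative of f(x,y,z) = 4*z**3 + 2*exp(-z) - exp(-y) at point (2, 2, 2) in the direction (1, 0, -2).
4*sqrt(5)*(1 - 24*exp(2))*exp(-2)/5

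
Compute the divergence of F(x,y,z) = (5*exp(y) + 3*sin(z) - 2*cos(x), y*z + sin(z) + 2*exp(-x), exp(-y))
z + 2*sin(x)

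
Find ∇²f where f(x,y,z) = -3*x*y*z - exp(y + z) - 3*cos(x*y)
3*x**2*cos(x*y) + 3*y**2*cos(x*y) - 2*exp(y + z)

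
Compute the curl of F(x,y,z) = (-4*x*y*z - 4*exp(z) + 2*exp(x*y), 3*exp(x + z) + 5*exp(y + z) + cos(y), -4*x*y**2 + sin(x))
(-8*x*y - 3*exp(x + z) - 5*exp(y + z), -4*x*y + 4*y**2 - 4*exp(z) - cos(x), 4*x*z - 2*x*exp(x*y) + 3*exp(x + z))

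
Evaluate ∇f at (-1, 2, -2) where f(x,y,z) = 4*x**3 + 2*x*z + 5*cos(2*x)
(8 + 10*sin(2), 0, -2)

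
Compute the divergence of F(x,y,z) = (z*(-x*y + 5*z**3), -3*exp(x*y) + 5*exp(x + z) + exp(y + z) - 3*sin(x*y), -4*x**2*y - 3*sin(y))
-3*x*exp(x*y) - 3*x*cos(x*y) - y*z + exp(y + z)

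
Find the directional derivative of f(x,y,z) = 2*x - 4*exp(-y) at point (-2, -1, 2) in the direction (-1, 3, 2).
sqrt(14)*(-1 + 6*E)/7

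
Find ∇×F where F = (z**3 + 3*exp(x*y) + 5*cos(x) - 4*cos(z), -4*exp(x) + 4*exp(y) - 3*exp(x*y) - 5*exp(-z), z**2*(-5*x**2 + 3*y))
(3*z**2 - 5*exp(-z), 10*x*z**2 + 3*z**2 + 4*sin(z), -3*x*exp(x*y) - 3*y*exp(x*y) - 4*exp(x))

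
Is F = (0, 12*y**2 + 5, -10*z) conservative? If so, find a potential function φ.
Yes, F is conservative. φ = 4*y**3 + 5*y - 5*z**2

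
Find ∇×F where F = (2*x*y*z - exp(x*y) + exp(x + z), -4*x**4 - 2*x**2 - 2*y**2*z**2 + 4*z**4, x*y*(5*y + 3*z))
(10*x*y + 3*x*z + 4*y**2*z - 16*z**3, 2*x*y - y*(5*y + 3*z) + exp(x + z), x*(-16*x**2 - 2*z + exp(x*y) - 4))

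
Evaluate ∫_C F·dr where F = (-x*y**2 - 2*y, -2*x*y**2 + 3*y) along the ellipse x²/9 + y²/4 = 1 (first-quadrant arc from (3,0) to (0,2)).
15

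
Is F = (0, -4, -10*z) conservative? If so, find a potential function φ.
Yes, F is conservative. φ = -4*y - 5*z**2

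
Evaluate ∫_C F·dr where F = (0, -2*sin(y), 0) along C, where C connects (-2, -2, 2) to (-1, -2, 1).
0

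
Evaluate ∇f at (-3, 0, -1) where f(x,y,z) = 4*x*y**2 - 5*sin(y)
(0, -5, 0)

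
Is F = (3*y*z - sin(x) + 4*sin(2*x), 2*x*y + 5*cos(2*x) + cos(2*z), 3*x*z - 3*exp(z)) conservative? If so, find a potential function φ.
No, ∇×F = (2*sin(2*z), 3*y - 3*z, 2*y - 3*z - 10*sin(2*x)) ≠ 0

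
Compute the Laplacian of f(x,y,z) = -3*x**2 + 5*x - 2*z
-6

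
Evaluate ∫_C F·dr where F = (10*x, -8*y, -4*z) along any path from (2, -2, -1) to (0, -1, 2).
-14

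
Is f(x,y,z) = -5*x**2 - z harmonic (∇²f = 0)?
No, ∇²f = -10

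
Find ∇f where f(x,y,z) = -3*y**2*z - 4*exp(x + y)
(-4*exp(x + y), -6*y*z - 4*exp(x + y), -3*y**2)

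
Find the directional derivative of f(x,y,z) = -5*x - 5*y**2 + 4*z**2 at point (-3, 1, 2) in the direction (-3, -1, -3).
-23*sqrt(19)/19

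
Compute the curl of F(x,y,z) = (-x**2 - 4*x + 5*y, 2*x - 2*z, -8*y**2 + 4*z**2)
(2 - 16*y, 0, -3)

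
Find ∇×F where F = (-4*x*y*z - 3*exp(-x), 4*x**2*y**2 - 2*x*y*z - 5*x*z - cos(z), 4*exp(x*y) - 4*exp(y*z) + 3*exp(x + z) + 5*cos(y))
(2*x*y + 4*x*exp(x*y) + 5*x - 4*z*exp(y*z) - 5*sin(y) - sin(z), -4*x*y - 4*y*exp(x*y) - 3*exp(x + z), 8*x*y**2 + 4*x*z - 2*y*z - 5*z)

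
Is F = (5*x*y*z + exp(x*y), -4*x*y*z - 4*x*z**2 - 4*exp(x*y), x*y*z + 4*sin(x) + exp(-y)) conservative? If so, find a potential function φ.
No, ∇×F = (4*x*y + 9*x*z - exp(-y), 5*x*y - y*z - 4*cos(x), -5*x*z - x*exp(x*y) - 4*y*z - 4*y*exp(x*y) - 4*z**2) ≠ 0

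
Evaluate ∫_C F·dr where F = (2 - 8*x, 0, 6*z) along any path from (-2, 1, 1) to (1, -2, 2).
27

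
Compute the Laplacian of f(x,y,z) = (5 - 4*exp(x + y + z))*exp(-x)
(5 - 8*exp(x + y + z))*exp(-x)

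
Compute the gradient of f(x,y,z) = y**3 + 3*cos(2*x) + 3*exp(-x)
(-6*sin(2*x) - 3*exp(-x), 3*y**2, 0)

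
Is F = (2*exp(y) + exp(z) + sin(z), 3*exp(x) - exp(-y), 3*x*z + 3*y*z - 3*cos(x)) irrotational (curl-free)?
No, ∇×F = (3*z, -3*z + exp(z) - 3*sin(x) + cos(z), 3*exp(x) - 2*exp(y))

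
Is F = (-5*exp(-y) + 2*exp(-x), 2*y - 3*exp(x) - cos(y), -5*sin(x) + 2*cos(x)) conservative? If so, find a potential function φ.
No, ∇×F = (0, 2*sin(x) + 5*cos(x), -3*exp(x) - 5*exp(-y)) ≠ 0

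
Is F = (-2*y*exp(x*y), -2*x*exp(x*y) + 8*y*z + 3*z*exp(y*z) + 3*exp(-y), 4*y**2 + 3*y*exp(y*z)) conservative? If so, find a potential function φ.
Yes, F is conservative. φ = 4*y**2*z - 2*exp(x*y) + 3*exp(y*z) - 3*exp(-y)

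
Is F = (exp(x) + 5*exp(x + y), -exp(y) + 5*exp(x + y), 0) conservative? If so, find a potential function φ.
Yes, F is conservative. φ = exp(x) - exp(y) + 5*exp(x + y)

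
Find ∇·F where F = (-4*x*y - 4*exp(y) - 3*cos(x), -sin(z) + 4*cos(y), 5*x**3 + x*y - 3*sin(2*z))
-4*y + 3*sin(x) - 4*sin(y) - 6*cos(2*z)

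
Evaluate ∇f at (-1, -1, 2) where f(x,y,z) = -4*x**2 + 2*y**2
(8, -4, 0)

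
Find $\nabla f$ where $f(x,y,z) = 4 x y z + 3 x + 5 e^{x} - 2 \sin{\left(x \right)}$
(4*y*z + 5*exp(x) - 2*cos(x) + 3, 4*x*z, 4*x*y)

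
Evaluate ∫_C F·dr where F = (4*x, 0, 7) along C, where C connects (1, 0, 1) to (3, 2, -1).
2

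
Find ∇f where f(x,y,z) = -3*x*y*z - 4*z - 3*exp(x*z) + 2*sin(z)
(3*z*(-y - exp(x*z)), -3*x*z, -3*x*y - 3*x*exp(x*z) + 2*cos(z) - 4)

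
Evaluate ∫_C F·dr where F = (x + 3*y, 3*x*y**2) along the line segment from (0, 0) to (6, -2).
-36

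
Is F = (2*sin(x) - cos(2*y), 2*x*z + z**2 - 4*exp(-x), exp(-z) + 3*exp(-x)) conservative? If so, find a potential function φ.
No, ∇×F = (-2*x - 2*z, 3*exp(-x), 2*z - 2*sin(2*y) + 4*exp(-x)) ≠ 0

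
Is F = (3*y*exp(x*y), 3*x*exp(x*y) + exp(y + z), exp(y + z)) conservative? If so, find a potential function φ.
Yes, F is conservative. φ = 3*exp(x*y) + exp(y + z)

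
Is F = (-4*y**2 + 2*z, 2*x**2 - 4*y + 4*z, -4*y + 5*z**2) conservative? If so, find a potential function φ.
No, ∇×F = (-8, 2, 4*x + 8*y) ≠ 0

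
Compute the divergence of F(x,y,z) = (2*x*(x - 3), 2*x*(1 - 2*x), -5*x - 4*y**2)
4*x - 6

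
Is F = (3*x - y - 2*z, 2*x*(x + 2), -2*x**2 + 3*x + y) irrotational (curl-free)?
No, ∇×F = (1, 4*x - 5, 4*x + 5)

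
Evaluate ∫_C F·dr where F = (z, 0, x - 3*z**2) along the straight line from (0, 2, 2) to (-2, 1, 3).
-25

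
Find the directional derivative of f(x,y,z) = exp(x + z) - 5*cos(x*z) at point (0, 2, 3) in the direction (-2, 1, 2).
0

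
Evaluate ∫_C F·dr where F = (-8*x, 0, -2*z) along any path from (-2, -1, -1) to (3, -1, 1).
-20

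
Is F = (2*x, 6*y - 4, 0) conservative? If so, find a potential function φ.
Yes, F is conservative. φ = x**2 + 3*y**2 - 4*y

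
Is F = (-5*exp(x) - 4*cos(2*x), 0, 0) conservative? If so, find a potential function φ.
Yes, F is conservative. φ = -5*exp(x) - 2*sin(2*x)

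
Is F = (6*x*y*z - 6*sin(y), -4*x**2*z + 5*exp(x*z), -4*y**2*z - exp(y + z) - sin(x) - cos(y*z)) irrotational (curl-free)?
No, ∇×F = (4*x**2 - 5*x*exp(x*z) - 8*y*z + z*sin(y*z) - exp(y + z), 6*x*y + cos(x), -14*x*z + 5*z*exp(x*z) + 6*cos(y))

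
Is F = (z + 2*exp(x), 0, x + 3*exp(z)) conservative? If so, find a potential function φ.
Yes, F is conservative. φ = x*z + 2*exp(x) + 3*exp(z)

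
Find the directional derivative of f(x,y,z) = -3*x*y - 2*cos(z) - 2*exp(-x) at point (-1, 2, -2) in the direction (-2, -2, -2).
sqrt(3)*(-2*E + 2*sin(2) + 3)/3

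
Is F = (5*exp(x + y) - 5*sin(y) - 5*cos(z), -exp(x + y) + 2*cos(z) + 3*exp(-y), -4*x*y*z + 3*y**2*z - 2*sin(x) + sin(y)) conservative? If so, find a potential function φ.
No, ∇×F = (-4*x*z + 6*y*z + 2*sin(z) + cos(y), 4*y*z + 5*sin(z) + 2*cos(x), -6*exp(x + y) + 5*cos(y)) ≠ 0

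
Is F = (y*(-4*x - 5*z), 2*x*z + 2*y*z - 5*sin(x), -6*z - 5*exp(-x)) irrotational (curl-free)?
No, ∇×F = (-2*x - 2*y, -5*y - 5*exp(-x), 4*x + 7*z - 5*cos(x))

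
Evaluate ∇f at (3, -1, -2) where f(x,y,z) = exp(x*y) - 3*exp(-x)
(2*exp(-3), 3*exp(-3), 0)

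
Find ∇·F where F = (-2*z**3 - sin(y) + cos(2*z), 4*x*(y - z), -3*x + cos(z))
4*x - sin(z)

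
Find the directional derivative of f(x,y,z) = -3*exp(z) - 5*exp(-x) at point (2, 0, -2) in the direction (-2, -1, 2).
-16*exp(-2)/3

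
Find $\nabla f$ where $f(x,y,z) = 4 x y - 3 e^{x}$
(4*y - 3*exp(x), 4*x, 0)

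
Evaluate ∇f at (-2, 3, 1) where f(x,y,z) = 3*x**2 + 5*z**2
(-12, 0, 10)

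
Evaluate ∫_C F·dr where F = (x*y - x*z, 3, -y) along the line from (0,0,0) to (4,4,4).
4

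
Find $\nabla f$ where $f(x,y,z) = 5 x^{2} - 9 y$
(10*x, -9, 0)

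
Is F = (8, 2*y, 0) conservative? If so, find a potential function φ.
Yes, F is conservative. φ = 8*x + y**2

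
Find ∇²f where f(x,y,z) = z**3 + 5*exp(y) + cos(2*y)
6*z + 5*exp(y) - 4*cos(2*y)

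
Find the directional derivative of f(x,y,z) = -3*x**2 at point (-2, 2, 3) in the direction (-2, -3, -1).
-12*sqrt(14)/7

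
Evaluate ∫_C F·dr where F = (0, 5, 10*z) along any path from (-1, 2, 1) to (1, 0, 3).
30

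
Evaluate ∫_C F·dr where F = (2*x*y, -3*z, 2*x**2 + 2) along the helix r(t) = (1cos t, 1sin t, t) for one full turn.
6*pi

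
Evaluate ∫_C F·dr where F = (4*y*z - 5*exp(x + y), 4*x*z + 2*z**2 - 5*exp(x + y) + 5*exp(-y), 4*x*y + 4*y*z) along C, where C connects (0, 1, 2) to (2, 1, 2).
-5*exp(3) + 5*E + 16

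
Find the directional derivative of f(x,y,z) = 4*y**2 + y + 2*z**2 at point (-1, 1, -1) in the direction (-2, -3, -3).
-15*sqrt(22)/22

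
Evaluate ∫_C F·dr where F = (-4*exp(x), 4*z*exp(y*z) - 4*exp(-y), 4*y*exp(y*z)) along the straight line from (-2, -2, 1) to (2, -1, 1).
4*(-2*exp(3) + 1 + exp(2))*exp(-1)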